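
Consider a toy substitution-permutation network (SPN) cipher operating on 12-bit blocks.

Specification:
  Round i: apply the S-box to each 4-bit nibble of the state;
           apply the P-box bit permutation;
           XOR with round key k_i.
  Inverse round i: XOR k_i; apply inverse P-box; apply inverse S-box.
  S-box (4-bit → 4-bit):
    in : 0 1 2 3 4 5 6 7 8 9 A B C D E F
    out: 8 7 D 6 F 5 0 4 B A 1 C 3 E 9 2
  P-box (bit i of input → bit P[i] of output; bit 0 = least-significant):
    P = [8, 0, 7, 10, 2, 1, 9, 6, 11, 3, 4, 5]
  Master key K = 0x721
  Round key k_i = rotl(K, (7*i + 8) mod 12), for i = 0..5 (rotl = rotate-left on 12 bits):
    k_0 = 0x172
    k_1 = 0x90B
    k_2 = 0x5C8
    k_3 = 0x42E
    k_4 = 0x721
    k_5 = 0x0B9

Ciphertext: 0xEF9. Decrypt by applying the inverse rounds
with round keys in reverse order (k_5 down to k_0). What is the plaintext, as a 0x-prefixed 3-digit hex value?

0x3C3

s_0 = ciphertext = 0xEF9
s_1 = InvRound(s_0, k_5) = 0xAB0
s_2 = InvRound(s_1, k_4) = 0x564
s_3 = InvRound(s_2, k_3) = 0xF9A
s_4 = InvRound(s_3, k_2) = 0x5D6
s_5 = InvRound(s_4, k_1) = 0x1ED
s_6 = InvRound(s_5, k_0) = 0x3C3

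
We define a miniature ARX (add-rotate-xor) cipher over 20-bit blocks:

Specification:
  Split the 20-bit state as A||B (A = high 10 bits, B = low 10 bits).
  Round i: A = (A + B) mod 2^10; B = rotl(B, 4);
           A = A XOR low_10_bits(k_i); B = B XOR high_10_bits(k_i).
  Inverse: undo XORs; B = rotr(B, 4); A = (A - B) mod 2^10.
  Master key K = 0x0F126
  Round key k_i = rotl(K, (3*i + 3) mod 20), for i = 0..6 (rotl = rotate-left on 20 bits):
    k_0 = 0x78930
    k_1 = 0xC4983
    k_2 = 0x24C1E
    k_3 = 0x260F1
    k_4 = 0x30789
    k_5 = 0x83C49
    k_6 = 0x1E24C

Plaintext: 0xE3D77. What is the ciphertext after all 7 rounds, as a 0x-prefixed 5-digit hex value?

s_0 = plaintext = 0xE3D77
s_1 = Round(s_0, k_0) = 0x0DA97
s_2 = Round(s_1, k_1) = 0xD3A68
s_3 = Round(s_2, k_2) = 0x6A21A
s_4 = Round(s_3, k_3) = 0xCCD30
s_5 = Round(s_4, k_4) = 0xFABC5
s_6 = Round(s_5, k_5) = 0xF9A50
s_7 = Round(s_6, k_6) = 0x1E971

0x1E971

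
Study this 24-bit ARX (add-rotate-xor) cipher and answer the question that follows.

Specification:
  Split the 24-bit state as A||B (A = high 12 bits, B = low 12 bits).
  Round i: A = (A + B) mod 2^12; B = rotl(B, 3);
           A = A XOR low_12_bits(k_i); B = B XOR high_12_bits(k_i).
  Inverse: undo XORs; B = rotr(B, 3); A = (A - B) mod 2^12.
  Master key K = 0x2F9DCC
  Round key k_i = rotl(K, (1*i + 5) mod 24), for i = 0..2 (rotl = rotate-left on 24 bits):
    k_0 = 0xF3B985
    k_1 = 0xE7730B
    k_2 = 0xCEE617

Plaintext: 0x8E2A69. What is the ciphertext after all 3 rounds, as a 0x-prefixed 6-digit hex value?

0x4072E0

s_0 = plaintext = 0x8E2A69
s_1 = Round(s_0, k_0) = 0xACEC76
s_2 = Round(s_1, k_1) = 0x44FDC1
s_3 = Round(s_2, k_2) = 0x4072E0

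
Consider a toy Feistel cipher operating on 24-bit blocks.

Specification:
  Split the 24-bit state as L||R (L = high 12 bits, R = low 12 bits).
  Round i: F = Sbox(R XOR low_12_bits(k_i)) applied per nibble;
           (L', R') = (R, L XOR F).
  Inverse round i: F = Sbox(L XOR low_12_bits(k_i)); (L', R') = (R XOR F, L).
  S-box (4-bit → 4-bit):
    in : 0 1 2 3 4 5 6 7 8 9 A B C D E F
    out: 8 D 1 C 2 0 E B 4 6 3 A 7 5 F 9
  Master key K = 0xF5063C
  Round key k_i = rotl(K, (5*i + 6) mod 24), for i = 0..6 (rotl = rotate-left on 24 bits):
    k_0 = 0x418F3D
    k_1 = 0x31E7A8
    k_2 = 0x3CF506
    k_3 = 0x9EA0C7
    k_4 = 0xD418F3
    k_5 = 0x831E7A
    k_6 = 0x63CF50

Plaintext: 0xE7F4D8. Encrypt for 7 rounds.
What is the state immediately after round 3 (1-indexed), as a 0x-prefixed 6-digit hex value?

s_0 = plaintext = 0xE7F4D8
s_1 = Round(s_0, k_0) = 0x4D848F
s_2 = Round(s_1, k_1) = 0x48F8C3
s_3 = Round(s_2, k_2) = 0x8C31FF
s_4 = Round(s_3, k_3) = 0x1FF507
s_5 = Round(s_4, k_4) = 0x50746D
s_6 = Round(s_5, k_5) = 0x46D6DC
s_7 = Round(s_6, k_6) = 0x6DC22A

0x8C31FF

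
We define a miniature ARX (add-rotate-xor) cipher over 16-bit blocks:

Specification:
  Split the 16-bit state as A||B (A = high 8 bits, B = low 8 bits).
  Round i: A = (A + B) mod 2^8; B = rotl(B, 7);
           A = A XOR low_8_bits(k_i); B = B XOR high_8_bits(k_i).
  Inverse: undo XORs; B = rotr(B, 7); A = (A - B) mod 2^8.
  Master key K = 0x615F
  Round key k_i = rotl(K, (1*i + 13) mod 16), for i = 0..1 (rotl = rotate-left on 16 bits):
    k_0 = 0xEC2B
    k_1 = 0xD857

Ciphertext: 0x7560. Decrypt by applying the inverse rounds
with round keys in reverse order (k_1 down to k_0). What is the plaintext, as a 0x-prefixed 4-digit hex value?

s_0 = ciphertext = 0x7560
s_1 = InvRound(s_0, k_1) = 0xB171
s_2 = InvRound(s_1, k_0) = 0x5F3B

0x5F3B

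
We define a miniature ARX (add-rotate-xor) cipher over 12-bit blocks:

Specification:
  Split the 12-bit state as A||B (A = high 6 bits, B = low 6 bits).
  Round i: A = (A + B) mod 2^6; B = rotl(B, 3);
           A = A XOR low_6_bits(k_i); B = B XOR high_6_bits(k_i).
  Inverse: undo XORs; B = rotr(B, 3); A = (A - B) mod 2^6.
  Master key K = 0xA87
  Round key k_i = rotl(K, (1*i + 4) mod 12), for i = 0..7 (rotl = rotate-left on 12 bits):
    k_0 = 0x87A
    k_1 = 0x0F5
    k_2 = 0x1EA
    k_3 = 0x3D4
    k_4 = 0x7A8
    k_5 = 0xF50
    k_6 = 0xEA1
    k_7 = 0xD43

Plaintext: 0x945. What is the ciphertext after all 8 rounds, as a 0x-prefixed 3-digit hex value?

s_0 = plaintext = 0x945
s_1 = Round(s_0, k_0) = 0x409
s_2 = Round(s_1, k_1) = 0xB0A
s_3 = Round(s_2, k_2) = 0x716
s_4 = Round(s_3, k_3) = 0x9BD
s_5 = Round(s_4, k_4) = 0x2F1
s_6 = Round(s_5, k_5) = 0xB33
s_7 = Round(s_6, k_6) = 0xFA4
s_8 = Round(s_7, k_7) = 0x851

0x851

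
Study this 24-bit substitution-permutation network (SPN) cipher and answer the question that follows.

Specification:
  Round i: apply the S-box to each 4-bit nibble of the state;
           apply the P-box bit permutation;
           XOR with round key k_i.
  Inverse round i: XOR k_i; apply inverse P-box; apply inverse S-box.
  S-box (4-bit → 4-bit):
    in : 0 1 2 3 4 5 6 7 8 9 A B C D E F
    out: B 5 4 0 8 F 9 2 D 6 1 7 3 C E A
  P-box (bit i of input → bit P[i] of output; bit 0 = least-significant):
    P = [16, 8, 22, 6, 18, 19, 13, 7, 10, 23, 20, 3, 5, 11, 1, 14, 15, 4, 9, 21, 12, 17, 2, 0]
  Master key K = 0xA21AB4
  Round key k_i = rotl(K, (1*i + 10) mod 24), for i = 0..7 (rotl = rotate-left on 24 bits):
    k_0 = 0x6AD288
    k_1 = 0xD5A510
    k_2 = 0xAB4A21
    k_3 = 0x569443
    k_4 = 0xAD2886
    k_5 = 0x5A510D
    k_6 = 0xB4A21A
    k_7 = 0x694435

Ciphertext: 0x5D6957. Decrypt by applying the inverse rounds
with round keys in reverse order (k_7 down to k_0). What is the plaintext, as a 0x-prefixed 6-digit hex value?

s_0 = ciphertext = 0x5D6957
s_1 = InvRound(s_0, k_7) = 0x34B11F
s_2 = InvRound(s_1, k_6) = 0x823737
s_3 = InvRound(s_2, k_5) = 0x398592
s_4 = InvRound(s_3, k_4) = 0x2C7B17
s_5 = InvRound(s_4, k_3) = 0x95F19E
s_6 = InvRound(s_5, k_2) = 0x55BD57
s_7 = InvRound(s_6, k_1) = 0x839734
s_8 = InvRound(s_7, k_0) = 0x2F60FB

0x2F60FB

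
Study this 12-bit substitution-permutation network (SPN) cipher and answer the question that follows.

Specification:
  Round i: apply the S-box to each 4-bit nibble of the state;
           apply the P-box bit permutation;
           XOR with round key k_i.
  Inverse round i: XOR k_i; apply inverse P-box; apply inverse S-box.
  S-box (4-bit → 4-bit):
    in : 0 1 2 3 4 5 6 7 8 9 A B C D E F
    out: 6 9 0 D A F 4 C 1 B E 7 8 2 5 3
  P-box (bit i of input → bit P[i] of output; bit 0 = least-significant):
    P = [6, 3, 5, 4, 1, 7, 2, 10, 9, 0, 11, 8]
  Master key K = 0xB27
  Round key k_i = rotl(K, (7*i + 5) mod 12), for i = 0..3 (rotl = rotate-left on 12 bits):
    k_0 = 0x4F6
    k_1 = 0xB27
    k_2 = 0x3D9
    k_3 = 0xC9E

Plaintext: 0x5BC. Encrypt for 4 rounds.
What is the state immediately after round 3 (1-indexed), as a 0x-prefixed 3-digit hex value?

s_0 = plaintext = 0x5BC
s_1 = Round(s_0, k_0) = 0xF61
s_2 = Round(s_1, k_1) = 0x972
s_3 = Round(s_2, k_2) = 0x4DC
s_4 = Round(s_3, k_3) = 0xD0F

0x4DC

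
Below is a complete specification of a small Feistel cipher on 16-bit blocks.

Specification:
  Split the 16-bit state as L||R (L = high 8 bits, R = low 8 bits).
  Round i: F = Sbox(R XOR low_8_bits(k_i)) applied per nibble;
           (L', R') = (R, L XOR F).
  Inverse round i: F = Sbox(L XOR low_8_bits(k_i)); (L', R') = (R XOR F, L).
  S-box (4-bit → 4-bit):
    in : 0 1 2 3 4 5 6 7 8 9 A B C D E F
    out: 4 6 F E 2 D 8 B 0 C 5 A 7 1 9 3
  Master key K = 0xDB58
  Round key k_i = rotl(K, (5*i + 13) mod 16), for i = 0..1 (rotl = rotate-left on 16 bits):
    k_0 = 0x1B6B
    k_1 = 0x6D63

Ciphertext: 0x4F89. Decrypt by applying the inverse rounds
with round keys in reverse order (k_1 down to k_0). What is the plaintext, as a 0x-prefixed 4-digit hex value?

s_0 = ciphertext = 0x4F89
s_1 = InvRound(s_0, k_1) = 0x7E4F
s_2 = InvRound(s_1, k_0) = 0x227E

0x227E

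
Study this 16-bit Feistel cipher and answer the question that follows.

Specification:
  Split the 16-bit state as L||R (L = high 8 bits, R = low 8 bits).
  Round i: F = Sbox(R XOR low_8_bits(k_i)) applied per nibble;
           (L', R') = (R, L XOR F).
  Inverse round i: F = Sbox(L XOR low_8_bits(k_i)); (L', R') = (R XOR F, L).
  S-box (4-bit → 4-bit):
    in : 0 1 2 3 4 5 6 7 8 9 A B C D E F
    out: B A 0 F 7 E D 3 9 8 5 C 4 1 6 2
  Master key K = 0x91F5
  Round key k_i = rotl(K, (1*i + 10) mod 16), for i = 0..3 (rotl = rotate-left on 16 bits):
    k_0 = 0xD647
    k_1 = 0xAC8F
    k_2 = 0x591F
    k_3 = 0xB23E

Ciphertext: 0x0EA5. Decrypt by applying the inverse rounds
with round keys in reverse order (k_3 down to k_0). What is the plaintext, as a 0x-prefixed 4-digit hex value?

0x8A72

s_0 = ciphertext = 0x0EA5
s_1 = InvRound(s_0, k_3) = 0x5E0E
s_2 = InvRound(s_1, k_2) = 0x745E
s_3 = InvRound(s_2, k_1) = 0x7274
s_4 = InvRound(s_3, k_0) = 0x8A72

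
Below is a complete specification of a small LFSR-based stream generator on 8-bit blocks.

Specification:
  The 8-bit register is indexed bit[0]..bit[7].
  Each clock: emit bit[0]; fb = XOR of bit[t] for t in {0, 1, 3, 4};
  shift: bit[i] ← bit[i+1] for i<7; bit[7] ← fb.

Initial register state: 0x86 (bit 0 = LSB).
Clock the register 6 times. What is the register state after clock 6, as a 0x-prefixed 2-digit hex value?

reg_0 = 0x86
clock 1: out=0, reg = 0xC3
clock 2: out=1, reg = 0x61
clock 3: out=1, reg = 0xB0
clock 4: out=0, reg = 0xD8
clock 5: out=0, reg = 0x6C
clock 6: out=0, reg = 0xB6

0xB6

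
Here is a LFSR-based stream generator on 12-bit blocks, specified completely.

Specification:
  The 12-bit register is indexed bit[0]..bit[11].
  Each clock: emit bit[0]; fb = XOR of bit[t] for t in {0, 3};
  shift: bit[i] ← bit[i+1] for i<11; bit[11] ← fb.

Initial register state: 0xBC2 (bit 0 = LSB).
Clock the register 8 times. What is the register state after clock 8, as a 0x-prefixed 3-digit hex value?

0xBAB

reg_0 = 0xBC2
clock 1: out=0, reg = 0x5E1
clock 2: out=1, reg = 0xAF0
clock 3: out=0, reg = 0x578
clock 4: out=0, reg = 0xABC
clock 5: out=0, reg = 0xD5E
clock 6: out=0, reg = 0xEAF
clock 7: out=1, reg = 0x757
clock 8: out=1, reg = 0xBAB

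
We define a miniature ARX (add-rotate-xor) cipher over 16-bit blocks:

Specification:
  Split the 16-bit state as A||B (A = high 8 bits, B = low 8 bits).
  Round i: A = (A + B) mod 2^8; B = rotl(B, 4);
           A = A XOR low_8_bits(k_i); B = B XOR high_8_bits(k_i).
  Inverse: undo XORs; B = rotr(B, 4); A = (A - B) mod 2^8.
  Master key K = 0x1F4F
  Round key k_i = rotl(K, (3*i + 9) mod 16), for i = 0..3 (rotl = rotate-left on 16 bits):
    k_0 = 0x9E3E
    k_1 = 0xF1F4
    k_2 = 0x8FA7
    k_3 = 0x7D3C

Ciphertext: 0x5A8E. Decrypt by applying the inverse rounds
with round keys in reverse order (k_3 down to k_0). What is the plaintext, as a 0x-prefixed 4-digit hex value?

0xD913

s_0 = ciphertext = 0x5A8E
s_1 = InvRound(s_0, k_3) = 0x273F
s_2 = InvRound(s_1, k_2) = 0x750B
s_3 = InvRound(s_2, k_1) = 0xD2AF
s_4 = InvRound(s_3, k_0) = 0xD913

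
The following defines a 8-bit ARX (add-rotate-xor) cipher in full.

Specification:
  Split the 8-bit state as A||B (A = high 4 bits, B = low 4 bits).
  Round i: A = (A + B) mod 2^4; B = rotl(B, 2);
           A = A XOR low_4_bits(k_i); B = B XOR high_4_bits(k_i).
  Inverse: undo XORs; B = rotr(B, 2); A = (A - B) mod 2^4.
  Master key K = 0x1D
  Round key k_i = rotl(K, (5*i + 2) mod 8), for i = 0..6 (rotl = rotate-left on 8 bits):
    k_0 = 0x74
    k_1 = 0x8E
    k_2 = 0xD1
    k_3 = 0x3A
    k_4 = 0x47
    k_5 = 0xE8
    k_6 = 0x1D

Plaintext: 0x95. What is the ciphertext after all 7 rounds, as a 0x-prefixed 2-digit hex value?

s_0 = plaintext = 0x95
s_1 = Round(s_0, k_0) = 0xA2
s_2 = Round(s_1, k_1) = 0x20
s_3 = Round(s_2, k_2) = 0x3D
s_4 = Round(s_3, k_3) = 0xA4
s_5 = Round(s_4, k_4) = 0x95
s_6 = Round(s_5, k_5) = 0x6B
s_7 = Round(s_6, k_6) = 0xCF

0xCF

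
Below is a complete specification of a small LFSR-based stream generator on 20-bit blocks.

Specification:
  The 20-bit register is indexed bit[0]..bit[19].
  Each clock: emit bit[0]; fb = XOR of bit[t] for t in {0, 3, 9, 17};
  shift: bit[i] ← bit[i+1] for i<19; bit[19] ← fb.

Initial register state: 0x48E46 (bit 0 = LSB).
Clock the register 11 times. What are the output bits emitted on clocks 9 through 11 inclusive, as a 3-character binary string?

reg_0 = 0x48E46
clock 1: out=0, reg = 0xA4723
clock 2: out=1, reg = 0xD2391
clock 3: out=1, reg = 0x691C8
clock 4: out=0, reg = 0x348E4
clock 5: out=0, reg = 0x9A472
clock 6: out=0, reg = 0x4D239
clock 7: out=1, reg = 0xA691C
clock 8: out=0, reg = 0x5348E
clock 9: out=0, reg = 0xA9A47
clock 10: out=1, reg = 0xD4D23
clock 11: out=1, reg = 0xEA691

011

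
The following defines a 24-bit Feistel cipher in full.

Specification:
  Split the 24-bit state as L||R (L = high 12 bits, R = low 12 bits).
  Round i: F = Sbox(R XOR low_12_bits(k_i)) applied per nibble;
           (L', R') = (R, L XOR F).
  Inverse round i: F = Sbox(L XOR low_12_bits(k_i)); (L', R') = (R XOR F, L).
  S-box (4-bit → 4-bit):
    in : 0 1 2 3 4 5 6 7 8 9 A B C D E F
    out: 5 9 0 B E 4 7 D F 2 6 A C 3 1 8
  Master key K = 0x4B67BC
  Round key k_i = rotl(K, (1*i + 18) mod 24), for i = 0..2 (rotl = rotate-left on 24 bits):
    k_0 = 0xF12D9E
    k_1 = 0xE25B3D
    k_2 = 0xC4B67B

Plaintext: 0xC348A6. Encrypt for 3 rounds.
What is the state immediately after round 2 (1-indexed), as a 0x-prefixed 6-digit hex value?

s_0 = plaintext = 0xC348A6
s_1 = Round(s_0, k_0) = 0x8A688B
s_2 = Round(s_1, k_1) = 0x88B301
s_3 = Round(s_2, k_2) = 0x301C5D

0x88B301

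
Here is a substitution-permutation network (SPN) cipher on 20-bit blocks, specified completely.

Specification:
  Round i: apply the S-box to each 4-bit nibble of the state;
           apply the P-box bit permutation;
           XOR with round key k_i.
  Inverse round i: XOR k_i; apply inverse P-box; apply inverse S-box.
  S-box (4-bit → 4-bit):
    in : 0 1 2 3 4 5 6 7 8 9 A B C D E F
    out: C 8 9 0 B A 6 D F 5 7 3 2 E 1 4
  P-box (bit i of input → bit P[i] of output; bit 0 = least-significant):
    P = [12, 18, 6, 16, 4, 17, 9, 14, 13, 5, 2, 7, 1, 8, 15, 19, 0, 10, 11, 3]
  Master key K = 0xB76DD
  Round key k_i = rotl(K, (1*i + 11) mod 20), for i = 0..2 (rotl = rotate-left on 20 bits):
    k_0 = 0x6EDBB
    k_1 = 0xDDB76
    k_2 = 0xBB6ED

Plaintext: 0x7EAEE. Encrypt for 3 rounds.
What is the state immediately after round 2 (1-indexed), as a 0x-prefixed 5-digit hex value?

s_0 = plaintext = 0x7EAEE
s_1 = Round(s_0, k_0) = 0x6D584
s_2 = Round(s_1, k_1) = 0x204C6
s_3 = Round(s_2, k_2) = 0x51604

0x204C6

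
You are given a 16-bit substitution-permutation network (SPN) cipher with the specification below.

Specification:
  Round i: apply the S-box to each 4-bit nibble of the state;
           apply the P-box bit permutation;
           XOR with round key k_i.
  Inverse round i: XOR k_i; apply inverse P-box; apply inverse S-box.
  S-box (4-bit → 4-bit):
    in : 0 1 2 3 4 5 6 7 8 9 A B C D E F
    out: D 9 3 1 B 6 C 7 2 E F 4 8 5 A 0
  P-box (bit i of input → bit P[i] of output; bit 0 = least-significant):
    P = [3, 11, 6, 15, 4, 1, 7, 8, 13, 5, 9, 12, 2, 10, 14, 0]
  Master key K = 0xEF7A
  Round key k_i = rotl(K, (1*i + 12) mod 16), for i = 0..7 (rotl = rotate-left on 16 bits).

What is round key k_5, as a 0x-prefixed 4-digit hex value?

0xDEF5

K = 0xEF7A
k_0 = rotl(K, (1*0+12) mod 16) = rotl(K, 12) = 0xAEF7
k_1 = rotl(K, (1*1+12) mod 16) = rotl(K, 13) = 0x5DEF
k_2 = rotl(K, (1*2+12) mod 16) = rotl(K, 14) = 0xBBDE
k_3 = rotl(K, (1*3+12) mod 16) = rotl(K, 15) = 0x77BD
k_4 = rotl(K, (1*4+12) mod 16) = rotl(K, 0) = 0xEF7A
k_5 = rotl(K, (1*5+12) mod 16) = rotl(K, 1) = 0xDEF5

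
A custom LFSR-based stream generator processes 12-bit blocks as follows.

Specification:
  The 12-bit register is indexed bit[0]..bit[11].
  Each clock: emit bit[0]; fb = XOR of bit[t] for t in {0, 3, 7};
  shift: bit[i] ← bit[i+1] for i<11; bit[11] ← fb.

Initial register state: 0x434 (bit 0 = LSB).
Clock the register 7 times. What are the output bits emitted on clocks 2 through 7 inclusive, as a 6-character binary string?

010110

reg_0 = 0x434
clock 1: out=0, reg = 0x21A
clock 2: out=0, reg = 0x90D
clock 3: out=1, reg = 0x486
clock 4: out=0, reg = 0xA43
clock 5: out=1, reg = 0xD21
clock 6: out=1, reg = 0xE90
clock 7: out=0, reg = 0xF48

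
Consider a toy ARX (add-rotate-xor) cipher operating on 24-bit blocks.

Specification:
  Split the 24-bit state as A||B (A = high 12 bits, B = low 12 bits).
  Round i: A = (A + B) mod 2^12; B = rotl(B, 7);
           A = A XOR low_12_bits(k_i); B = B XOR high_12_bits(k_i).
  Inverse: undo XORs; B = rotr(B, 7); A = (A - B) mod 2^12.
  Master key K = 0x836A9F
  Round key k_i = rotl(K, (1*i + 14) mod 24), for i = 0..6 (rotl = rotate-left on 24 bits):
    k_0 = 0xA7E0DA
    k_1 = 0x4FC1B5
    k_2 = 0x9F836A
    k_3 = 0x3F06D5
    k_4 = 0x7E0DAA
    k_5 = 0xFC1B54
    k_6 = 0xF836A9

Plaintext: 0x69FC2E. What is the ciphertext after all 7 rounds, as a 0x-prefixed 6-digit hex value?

s_0 = plaintext = 0x69FC2E
s_1 = Round(s_0, k_0) = 0x217D1F
s_2 = Round(s_1, k_1) = 0xE83B14
s_3 = Round(s_2, k_2) = 0xAFD3A0
s_4 = Round(s_3, k_3) = 0x8483ED
s_5 = Round(s_4, k_4) = 0x19F17F
s_6 = Round(s_5, k_5) = 0x84A04A
s_7 = Round(s_6, k_6) = 0xE3DA81

0xE3DA81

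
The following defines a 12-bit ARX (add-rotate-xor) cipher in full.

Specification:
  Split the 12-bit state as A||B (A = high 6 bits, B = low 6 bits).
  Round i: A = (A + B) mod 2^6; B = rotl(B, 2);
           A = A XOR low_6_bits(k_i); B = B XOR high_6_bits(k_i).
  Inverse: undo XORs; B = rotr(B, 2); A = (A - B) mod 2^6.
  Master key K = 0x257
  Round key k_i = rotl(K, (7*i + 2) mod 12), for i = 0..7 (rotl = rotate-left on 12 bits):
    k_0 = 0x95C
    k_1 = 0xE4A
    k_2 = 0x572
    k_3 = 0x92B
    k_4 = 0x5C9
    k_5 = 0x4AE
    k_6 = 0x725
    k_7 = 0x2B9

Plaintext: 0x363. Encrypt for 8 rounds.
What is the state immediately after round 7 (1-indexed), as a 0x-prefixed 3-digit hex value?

0xCA4

s_0 = plaintext = 0x363
s_1 = Round(s_0, k_0) = 0xB2B
s_2 = Round(s_1, k_1) = 0x757
s_3 = Round(s_2, k_2) = 0x188
s_4 = Round(s_3, k_3) = 0x944
s_5 = Round(s_4, k_4) = 0x807
s_6 = Round(s_5, k_5) = 0x24E
s_7 = Round(s_6, k_6) = 0xCA4
s_8 = Round(s_7, k_7) = 0xBD8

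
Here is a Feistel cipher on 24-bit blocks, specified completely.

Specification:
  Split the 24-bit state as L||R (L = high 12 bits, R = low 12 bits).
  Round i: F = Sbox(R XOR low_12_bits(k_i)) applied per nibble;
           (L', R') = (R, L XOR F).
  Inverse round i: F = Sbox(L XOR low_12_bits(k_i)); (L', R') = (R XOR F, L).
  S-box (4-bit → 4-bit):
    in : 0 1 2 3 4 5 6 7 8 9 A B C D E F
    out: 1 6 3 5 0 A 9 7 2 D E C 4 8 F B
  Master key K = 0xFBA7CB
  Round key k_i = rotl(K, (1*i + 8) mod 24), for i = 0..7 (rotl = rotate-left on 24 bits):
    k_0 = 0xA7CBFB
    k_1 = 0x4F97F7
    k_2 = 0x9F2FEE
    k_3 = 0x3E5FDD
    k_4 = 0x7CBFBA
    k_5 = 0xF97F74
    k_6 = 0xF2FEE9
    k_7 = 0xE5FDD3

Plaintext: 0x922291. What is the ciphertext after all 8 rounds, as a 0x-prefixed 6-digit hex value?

s_0 = plaintext = 0x922291
s_1 = Round(s_0, k_0) = 0x2914BC
s_2 = Round(s_1, k_1) = 0x4BC79D
s_3 = Round(s_2, k_2) = 0x79D6C9
s_4 = Round(s_3, k_3) = 0x6C9AFD
s_5 = Round(s_4, k_4) = 0xAFDCCE
s_6 = Round(s_5, k_5) = 0xCCEF33
s_7 = Round(s_6, k_6) = 0xF33A40
s_8 = Round(s_7, k_7) = 0xA408E6

0xA408E6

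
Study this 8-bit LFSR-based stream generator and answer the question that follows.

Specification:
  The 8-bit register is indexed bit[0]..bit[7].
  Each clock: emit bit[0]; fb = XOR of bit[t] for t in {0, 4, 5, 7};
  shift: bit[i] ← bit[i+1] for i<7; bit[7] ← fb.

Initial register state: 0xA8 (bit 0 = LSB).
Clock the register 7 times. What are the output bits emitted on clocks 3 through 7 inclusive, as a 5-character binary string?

reg_0 = 0xA8
clock 1: out=0, reg = 0x54
clock 2: out=0, reg = 0xAA
clock 3: out=0, reg = 0x55
clock 4: out=1, reg = 0x2A
clock 5: out=0, reg = 0x95
clock 6: out=1, reg = 0xCA
clock 7: out=0, reg = 0xE5

01010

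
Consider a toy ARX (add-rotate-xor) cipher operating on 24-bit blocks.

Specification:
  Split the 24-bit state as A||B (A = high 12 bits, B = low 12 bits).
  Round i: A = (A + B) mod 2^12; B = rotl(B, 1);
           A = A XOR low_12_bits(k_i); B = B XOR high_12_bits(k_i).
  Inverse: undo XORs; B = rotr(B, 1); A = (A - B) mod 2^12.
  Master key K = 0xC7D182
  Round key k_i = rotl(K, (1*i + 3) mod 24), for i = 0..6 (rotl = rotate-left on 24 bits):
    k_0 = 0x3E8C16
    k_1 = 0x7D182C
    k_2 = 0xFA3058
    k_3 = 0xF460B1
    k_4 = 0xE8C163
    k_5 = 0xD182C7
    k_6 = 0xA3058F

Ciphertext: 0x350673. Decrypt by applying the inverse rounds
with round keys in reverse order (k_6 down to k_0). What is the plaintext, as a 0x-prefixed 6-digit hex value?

s_0 = ciphertext = 0x350673
s_1 = InvRound(s_0, k_6) = 0x8BEE21
s_2 = InvRound(s_1, k_5) = 0x0DD99C
s_3 = InvRound(s_2, k_4) = 0xE36388
s_4 = InvRound(s_3, k_3) = 0x820667
s_5 = InvRound(s_4, k_2) = 0x3964E2
s_6 = InvRound(s_5, k_1) = 0x221999
s_7 = InvRound(s_6, k_0) = 0x0FFD38

0x0FFD38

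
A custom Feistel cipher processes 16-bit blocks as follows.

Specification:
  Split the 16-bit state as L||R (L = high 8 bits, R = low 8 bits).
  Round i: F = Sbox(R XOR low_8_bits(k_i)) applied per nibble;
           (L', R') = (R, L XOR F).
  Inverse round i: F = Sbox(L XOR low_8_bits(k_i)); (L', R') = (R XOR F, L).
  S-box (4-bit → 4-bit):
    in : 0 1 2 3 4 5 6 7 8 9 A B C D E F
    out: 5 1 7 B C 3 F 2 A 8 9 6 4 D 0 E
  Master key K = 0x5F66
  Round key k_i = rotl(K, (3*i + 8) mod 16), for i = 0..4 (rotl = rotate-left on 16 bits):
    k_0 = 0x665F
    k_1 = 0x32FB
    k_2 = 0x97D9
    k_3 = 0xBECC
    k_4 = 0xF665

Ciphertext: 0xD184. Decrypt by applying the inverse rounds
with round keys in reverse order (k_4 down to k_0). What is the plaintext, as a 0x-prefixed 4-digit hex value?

0x0013

s_0 = ciphertext = 0xD184
s_1 = InvRound(s_0, k_4) = 0xE8D1
s_2 = InvRound(s_1, k_3) = 0xADE8
s_3 = InvRound(s_2, k_2) = 0xC4AD
s_4 = InvRound(s_3, k_1) = 0x13C4
s_5 = InvRound(s_4, k_0) = 0x0013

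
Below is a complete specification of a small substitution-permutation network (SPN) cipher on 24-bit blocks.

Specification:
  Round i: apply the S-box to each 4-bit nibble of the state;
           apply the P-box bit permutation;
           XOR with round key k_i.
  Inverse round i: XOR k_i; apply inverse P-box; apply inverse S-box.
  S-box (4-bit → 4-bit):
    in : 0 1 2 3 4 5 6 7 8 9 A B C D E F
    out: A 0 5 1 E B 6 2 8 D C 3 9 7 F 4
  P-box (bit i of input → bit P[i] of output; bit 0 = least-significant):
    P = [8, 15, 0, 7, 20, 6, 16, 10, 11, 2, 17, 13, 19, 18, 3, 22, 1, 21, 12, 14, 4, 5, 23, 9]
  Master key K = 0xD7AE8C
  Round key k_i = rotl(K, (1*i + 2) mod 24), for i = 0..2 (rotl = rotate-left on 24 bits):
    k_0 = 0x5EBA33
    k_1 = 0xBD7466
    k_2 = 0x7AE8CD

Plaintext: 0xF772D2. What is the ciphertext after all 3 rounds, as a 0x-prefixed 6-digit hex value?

s_0 = plaintext = 0xF772D2
s_1 = Round(s_0, k_0) = 0xE9B372
s_2 = Round(s_1, k_1) = 0x312F15
s_3 = Round(s_2, k_2) = 0x706955

0x706955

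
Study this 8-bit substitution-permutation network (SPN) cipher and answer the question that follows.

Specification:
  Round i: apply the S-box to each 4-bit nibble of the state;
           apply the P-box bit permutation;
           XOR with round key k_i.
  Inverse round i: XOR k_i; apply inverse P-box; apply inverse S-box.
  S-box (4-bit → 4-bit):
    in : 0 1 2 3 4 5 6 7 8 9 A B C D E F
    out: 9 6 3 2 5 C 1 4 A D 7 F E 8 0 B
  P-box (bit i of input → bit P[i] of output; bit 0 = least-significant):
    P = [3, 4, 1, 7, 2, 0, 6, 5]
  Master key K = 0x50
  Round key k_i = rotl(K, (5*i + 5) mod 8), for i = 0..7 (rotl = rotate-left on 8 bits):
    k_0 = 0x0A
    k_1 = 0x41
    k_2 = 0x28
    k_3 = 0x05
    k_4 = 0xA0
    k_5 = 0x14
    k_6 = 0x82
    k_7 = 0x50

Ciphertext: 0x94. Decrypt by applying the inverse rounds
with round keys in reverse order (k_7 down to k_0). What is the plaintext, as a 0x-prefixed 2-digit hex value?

s_0 = ciphertext = 0x94
s_1 = InvRound(s_0, k_7) = 0x4D
s_2 = InvRound(s_1, k_6) = 0xA9
s_3 = InvRound(s_2, k_5) = 0xFF
s_4 = InvRound(s_3, k_4) = 0xAA
s_5 = InvRound(s_4, k_3) = 0xF9
s_6 = InvRound(s_5, k_2) = 0x18
s_7 = InvRound(s_6, k_1) = 0x12
s_8 = InvRound(s_7, k_0) = 0xE2

0xE2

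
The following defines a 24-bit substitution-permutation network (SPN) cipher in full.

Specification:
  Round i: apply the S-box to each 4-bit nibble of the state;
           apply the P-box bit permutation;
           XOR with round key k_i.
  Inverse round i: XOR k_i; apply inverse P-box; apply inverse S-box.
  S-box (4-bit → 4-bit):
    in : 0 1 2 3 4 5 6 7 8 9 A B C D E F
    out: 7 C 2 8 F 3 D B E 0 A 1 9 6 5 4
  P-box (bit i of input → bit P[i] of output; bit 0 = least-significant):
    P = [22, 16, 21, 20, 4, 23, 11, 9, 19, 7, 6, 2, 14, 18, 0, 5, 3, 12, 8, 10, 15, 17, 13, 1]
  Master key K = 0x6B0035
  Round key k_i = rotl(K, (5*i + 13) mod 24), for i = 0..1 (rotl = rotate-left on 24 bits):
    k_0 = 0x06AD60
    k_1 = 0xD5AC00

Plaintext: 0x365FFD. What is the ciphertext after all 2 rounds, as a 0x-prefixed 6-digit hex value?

s_0 = plaintext = 0x365FFD
s_1 = Round(s_0, k_0) = 0x23E02A
s_2 = Round(s_1, k_1) = 0x4EE8C1

0x4EE8C1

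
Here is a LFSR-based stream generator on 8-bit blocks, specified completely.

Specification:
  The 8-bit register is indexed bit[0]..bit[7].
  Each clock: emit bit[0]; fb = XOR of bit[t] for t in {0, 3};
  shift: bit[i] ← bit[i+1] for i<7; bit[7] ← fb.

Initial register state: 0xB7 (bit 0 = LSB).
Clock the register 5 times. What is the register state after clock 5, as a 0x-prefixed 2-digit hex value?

0x0D

reg_0 = 0xB7
clock 1: out=1, reg = 0xDB
clock 2: out=1, reg = 0x6D
clock 3: out=1, reg = 0x36
clock 4: out=0, reg = 0x1B
clock 5: out=1, reg = 0x0D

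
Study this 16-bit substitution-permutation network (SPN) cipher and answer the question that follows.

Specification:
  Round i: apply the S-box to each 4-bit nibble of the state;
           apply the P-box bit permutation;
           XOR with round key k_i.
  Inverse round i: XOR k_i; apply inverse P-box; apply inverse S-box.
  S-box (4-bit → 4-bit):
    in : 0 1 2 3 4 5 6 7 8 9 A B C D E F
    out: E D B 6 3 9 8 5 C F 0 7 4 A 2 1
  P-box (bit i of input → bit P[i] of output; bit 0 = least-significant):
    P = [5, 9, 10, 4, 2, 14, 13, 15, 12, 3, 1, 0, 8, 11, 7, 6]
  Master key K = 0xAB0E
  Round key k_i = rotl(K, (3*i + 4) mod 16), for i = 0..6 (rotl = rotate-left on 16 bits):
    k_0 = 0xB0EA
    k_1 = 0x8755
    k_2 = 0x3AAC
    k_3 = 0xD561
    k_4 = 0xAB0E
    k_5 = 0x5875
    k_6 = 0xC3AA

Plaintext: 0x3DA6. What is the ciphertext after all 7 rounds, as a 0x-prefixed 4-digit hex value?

0x9C04

s_0 = plaintext = 0x3DA6
s_1 = Round(s_0, k_0) = 0xB873
s_2 = Round(s_1, k_1) = 0xA8D2
s_3 = Round(s_2, k_2) = 0xF89F
s_4 = Round(s_3, k_3) = 0x3446
s_5 = Round(s_4, k_4) = 0xF392
s_6 = Round(s_5, k_5) = 0xBB4B
s_7 = Round(s_6, k_6) = 0x9C04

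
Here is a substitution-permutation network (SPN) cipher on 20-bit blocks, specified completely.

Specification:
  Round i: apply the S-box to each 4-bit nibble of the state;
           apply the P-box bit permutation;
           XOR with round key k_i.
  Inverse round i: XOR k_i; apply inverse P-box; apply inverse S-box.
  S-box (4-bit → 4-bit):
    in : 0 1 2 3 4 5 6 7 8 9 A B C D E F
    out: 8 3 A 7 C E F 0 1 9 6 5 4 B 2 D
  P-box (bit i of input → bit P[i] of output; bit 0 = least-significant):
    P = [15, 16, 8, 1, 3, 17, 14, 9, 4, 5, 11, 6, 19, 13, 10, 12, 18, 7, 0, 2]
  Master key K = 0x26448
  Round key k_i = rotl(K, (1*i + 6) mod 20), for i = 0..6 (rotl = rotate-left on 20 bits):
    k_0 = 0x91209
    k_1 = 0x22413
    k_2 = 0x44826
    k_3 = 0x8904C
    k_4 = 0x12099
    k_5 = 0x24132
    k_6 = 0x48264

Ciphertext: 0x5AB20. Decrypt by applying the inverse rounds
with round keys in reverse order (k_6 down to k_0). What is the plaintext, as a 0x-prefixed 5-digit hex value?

s_0 = ciphertext = 0x5AB20
s_1 = InvRound(s_0, k_6) = 0x0E47A
s_2 = InvRound(s_1, k_5) = 0x7A01B
s_3 = InvRound(s_2, k_4) = 0x177E9
s_4 = InvRound(s_3, k_3) = 0x53E43
s_5 = InvRound(s_4, k_2) = 0x4524E
s_6 = InvRound(s_5, k_1) = 0xF5967
s_7 = InvRound(s_6, k_0) = 0x97564

0x97564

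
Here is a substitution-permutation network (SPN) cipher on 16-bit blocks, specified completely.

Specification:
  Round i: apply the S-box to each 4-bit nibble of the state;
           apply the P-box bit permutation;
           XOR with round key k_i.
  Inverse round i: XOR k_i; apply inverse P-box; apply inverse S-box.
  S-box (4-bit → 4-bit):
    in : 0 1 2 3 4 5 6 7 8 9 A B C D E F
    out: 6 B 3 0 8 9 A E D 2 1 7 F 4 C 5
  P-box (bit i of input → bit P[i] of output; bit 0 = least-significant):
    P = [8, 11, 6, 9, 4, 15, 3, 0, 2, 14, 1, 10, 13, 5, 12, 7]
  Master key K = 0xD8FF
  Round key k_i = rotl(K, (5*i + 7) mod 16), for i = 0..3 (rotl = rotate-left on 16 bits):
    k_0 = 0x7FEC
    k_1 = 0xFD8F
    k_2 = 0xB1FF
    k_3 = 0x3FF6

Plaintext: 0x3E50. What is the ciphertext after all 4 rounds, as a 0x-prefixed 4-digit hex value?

0xA701

s_0 = plaintext = 0x3E50
s_1 = Round(s_0, k_0) = 0x73BF
s_2 = Round(s_1, k_1) = 0x6C77
s_3 = Round(s_2, k_2) = 0x7F10
s_4 = Round(s_3, k_3) = 0xA701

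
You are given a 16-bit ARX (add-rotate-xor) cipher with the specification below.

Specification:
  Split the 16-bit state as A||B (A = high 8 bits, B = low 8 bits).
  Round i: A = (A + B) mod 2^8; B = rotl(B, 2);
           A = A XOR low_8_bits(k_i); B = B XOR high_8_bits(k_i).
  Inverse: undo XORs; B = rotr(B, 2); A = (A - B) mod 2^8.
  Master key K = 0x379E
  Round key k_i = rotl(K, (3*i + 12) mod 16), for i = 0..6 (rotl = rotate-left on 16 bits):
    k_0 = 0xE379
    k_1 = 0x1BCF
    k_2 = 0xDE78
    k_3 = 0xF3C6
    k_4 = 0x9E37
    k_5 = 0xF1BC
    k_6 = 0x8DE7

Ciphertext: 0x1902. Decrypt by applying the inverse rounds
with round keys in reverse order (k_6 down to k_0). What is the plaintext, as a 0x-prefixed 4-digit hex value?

0xC047

s_0 = ciphertext = 0x1902
s_1 = InvRound(s_0, k_6) = 0x1BE3
s_2 = InvRound(s_1, k_5) = 0x2384
s_3 = InvRound(s_2, k_4) = 0x8E86
s_4 = InvRound(s_3, k_3) = 0xEB5D
s_5 = InvRound(s_4, k_2) = 0xB3E0
s_6 = InvRound(s_5, k_1) = 0x7EFE
s_7 = InvRound(s_6, k_0) = 0xC047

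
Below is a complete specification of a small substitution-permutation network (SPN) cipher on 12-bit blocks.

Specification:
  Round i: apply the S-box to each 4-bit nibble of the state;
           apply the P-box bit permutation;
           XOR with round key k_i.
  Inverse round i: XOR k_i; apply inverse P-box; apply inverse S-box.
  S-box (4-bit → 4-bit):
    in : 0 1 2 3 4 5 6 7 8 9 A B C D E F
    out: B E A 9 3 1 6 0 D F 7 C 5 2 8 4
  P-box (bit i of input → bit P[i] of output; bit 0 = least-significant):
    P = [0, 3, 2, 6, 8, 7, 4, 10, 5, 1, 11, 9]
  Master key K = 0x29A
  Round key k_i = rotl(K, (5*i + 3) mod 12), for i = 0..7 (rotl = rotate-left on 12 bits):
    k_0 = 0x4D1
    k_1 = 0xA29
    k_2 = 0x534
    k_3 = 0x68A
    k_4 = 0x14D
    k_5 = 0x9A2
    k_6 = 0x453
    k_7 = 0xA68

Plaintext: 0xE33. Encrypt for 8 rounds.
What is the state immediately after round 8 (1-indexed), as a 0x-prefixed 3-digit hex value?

s_0 = plaintext = 0xE33
s_1 = Round(s_0, k_0) = 0x390
s_2 = Round(s_1, k_1) = 0xDD0
s_3 = Round(s_2, k_2) = 0x5FF
s_4 = Round(s_3, k_3) = 0x6BE
s_5 = Round(s_4, k_4) = 0xD1F
s_6 = Round(s_5, k_5) = 0xD34
s_7 = Round(s_6, k_6) = 0x158
s_8 = Round(s_7, k_7) = 0x12F

0x12F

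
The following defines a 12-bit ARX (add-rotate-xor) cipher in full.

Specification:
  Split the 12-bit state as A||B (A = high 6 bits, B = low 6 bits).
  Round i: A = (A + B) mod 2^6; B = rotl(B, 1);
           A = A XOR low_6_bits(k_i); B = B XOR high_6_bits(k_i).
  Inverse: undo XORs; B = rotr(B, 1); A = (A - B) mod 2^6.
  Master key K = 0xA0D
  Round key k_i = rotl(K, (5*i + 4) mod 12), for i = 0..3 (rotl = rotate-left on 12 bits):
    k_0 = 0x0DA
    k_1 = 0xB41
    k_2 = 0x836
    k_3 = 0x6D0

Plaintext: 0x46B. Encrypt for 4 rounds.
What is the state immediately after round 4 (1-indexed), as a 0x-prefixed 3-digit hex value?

0xC0E

s_0 = plaintext = 0x46B
s_1 = Round(s_0, k_0) = 0x994
s_2 = Round(s_1, k_1) = 0xEC5
s_3 = Round(s_2, k_2) = 0xDAA
s_4 = Round(s_3, k_3) = 0xC0E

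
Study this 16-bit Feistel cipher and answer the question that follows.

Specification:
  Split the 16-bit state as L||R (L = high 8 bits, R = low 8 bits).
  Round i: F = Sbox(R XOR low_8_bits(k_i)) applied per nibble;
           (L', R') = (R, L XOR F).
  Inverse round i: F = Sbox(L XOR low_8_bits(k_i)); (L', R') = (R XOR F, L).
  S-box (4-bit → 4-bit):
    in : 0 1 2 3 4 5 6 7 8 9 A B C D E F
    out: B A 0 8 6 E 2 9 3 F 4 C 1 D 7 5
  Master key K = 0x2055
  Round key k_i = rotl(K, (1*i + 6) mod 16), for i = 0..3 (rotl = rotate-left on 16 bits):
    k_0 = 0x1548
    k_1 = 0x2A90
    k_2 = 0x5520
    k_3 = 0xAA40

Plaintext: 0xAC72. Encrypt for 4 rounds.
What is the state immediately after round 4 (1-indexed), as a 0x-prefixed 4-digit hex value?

s_0 = plaintext = 0xAC72
s_1 = Round(s_0, k_0) = 0x7228
s_2 = Round(s_1, k_1) = 0x28B1
s_3 = Round(s_2, k_2) = 0xB1D2
s_4 = Round(s_3, k_3) = 0xD241

0xD241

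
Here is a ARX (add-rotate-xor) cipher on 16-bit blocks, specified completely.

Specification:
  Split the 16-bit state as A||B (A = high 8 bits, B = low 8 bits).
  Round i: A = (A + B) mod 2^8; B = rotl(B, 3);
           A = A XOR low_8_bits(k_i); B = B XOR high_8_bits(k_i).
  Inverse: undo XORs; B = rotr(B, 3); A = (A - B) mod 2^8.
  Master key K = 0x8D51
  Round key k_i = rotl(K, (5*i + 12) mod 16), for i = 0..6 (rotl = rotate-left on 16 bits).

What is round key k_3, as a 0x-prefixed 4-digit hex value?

K = 0x8D51
k_0 = rotl(K, (5*0+12) mod 16) = rotl(K, 12) = 0x18D5
k_1 = rotl(K, (5*1+12) mod 16) = rotl(K, 1) = 0x1AA3
k_2 = rotl(K, (5*2+12) mod 16) = rotl(K, 6) = 0x5463
k_3 = rotl(K, (5*3+12) mod 16) = rotl(K, 11) = 0x8C6A

0x8C6A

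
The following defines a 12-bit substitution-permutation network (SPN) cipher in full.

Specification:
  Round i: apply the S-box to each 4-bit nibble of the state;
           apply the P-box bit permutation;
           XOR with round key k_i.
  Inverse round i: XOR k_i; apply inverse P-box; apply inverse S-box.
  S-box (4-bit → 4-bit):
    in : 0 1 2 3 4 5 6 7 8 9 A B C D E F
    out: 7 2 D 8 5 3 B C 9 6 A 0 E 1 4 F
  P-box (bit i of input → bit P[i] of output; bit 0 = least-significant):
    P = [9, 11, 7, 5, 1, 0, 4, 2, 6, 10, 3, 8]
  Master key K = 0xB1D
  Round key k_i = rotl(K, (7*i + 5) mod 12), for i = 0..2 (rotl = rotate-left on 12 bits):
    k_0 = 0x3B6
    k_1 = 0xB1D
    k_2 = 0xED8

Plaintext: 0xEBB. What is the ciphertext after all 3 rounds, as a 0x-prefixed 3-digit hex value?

s_0 = plaintext = 0xEBB
s_1 = Round(s_0, k_0) = 0x3BE
s_2 = Round(s_1, k_1) = 0xA9D
s_3 = Round(s_2, k_2) = 0x9C9

0x9C9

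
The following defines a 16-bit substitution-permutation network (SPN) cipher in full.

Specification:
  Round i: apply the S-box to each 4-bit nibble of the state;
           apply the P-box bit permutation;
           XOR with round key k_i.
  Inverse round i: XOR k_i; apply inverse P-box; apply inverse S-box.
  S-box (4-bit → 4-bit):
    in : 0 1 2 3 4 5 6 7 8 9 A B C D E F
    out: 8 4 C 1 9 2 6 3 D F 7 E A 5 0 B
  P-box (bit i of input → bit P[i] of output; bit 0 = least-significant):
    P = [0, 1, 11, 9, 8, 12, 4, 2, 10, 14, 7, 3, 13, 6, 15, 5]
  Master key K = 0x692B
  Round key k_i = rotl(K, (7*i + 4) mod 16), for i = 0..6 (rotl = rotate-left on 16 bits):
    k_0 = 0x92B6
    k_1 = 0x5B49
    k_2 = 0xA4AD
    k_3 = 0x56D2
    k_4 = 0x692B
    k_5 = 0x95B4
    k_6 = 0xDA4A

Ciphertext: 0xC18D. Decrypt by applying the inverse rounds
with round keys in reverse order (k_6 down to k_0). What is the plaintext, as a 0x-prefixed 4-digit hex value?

s_0 = ciphertext = 0xC18D
s_1 = InvRound(s_0, k_6) = 0x51F9
s_2 = InvRound(s_1, k_5) = 0x6F03
s_3 = InvRound(s_2, k_4) = 0x04E0
s_4 = InvRound(s_3, k_3) = 0x056C
s_5 = InvRound(s_4, k_2) = 0xA133
s_6 = InvRound(s_5, k_1) = 0x9C6B
s_7 = InvRound(s_6, k_0) = 0x5828

0x5828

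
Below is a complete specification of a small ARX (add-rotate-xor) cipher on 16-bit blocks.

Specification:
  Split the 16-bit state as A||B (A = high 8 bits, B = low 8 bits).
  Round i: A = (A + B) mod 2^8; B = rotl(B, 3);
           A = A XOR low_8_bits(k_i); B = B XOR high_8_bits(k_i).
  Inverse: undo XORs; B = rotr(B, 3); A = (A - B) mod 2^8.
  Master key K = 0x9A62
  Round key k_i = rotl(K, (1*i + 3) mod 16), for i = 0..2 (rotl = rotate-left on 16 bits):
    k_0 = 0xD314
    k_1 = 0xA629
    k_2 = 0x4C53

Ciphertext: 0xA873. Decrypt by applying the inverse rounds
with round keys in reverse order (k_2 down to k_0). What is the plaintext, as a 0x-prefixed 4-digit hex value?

0x827F

s_0 = ciphertext = 0xA873
s_1 = InvRound(s_0, k_2) = 0x14E7
s_2 = InvRound(s_1, k_1) = 0x1528
s_3 = InvRound(s_2, k_0) = 0x827F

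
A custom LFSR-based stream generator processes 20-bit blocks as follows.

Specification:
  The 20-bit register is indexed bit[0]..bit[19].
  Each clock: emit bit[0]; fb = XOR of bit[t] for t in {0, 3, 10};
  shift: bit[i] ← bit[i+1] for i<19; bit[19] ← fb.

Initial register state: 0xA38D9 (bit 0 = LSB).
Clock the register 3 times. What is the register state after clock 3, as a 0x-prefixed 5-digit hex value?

0x9471B

reg_0 = 0xA38D9
clock 1: out=1, reg = 0x51C6C
clock 2: out=0, reg = 0x28E36
clock 3: out=0, reg = 0x9471B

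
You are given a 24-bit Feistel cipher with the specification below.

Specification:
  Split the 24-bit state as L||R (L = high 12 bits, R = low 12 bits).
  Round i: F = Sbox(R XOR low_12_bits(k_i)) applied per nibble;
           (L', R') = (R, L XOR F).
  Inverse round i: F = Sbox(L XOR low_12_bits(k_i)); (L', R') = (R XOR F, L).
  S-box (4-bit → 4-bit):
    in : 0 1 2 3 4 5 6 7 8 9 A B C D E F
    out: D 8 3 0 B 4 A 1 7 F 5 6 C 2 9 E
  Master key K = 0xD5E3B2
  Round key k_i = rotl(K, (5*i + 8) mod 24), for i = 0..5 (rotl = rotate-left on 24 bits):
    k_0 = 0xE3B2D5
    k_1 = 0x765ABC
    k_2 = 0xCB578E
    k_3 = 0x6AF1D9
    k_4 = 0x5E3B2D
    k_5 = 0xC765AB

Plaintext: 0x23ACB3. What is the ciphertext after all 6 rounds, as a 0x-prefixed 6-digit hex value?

s_0 = plaintext = 0x23ACB3
s_1 = Round(s_0, k_0) = 0xCB3B90
s_2 = Round(s_1, k_1) = 0xB9048F
s_3 = Round(s_2, k_2) = 0x48FB48
s_4 = Round(s_3, k_3) = 0xB48177
s_5 = Round(s_4, k_4) = 0x177E0D
s_6 = Round(s_5, k_5) = 0xE0D72D

0xE0D72D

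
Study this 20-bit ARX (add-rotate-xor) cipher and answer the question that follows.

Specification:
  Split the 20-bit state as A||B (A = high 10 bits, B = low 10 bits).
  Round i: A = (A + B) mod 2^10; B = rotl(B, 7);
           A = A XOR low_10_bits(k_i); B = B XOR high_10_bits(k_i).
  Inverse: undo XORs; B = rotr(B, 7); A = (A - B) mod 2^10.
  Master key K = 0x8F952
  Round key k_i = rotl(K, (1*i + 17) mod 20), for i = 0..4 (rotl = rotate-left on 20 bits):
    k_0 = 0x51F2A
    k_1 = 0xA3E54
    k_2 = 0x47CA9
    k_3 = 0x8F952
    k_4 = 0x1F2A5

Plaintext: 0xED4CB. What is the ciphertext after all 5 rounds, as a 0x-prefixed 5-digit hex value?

s_0 = plaintext = 0xED4CB
s_1 = Round(s_0, k_0) = 0xEA8DE
s_2 = Round(s_1, k_1) = 0xB7194
s_3 = Round(s_2, k_2) = 0x3672D
s_4 = Round(s_3, k_3) = 0x550DB
s_5 = Round(s_4, k_4) = 0x229E7

0x229E7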